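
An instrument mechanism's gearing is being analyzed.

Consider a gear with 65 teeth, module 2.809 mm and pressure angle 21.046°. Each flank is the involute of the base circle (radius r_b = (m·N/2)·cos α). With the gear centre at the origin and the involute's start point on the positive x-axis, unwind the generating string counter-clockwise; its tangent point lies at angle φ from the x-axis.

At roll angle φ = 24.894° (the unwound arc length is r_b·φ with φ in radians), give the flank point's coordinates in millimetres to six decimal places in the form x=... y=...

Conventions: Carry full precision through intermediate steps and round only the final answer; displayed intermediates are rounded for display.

x=92.869078 y=2.285742

recognized (one wheel, involute flank): single-mesh tooth geometry, m = 2.809, N = 65
pitch radius r_p = m·N/2 = 2.809·65/2 = 91.292500
base radius r_b = r_p·cos α = 91.292500·cos 21.046° = 85.202597
roll angle φ = 24.894° = 0.43448226 rad
x = r_b·(cos φ + φ·sin φ) = 92.869078
y = r_b·(sin φ − φ·cos φ) = 2.285742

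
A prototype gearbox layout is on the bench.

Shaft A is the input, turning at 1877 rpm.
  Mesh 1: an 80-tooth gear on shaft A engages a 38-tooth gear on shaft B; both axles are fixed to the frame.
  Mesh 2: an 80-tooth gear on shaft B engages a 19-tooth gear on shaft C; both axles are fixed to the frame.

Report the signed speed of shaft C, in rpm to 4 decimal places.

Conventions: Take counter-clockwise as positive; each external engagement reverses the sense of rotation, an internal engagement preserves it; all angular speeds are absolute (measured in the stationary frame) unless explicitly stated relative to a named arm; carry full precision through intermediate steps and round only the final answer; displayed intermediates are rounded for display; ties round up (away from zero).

class = fixed-axis compound train [2 meshes; 2 ratios multiply, 2 sense flips]
mesh 1 [80T→38T]: ω = 1877.0000×80/38 = 3951.5789 rpm, sense flips to −
mesh 2 [80T→19T]: ω = 3951.5789×80/19 = 16638.2271 rpm, sense flips to +
signed output speed = +16638.2271 rpm

+16638.2271 rpm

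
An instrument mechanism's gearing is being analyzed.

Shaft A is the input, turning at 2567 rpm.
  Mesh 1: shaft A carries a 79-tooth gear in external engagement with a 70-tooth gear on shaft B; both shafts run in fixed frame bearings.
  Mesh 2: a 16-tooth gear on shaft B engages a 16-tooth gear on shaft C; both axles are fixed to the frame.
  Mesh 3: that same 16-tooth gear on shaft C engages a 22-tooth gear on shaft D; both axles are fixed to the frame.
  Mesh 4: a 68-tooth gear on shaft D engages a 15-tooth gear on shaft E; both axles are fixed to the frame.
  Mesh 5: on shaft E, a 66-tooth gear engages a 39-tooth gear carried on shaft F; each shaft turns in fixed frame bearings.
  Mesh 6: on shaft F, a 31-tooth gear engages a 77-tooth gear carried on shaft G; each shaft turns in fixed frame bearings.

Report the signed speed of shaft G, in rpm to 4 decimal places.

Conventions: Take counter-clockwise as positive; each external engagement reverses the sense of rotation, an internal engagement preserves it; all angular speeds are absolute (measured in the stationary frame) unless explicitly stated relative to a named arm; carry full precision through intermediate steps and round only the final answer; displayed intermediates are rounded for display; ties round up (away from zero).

+6507.5898 rpm

topology: fixed-axis compound train — 6 meshes, A→G
mesh 1 [79T→70T]: ω = 2567.0000×79/70 = 2897.0429 rpm, sense flips to −
mesh 2 [16T→16T]: ω = 2897.0429×16/16 = 2897.0429 rpm, sense flips to +
mesh 3 [16T→22T]: ω = 2897.0429×16/22 = 2106.9403 rpm, sense flips to −
mesh 4 [68T→15T]: ω = 2106.9403×68/15 = 9551.4625 rpm, sense flips to +
mesh 5 [66T→39T]: ω = 9551.4625×66/39 = 16164.0135 rpm, sense flips to −
mesh 6 [31T→77T]: ω = 16164.0135×31/77 = 6507.5898 rpm, sense flips to +
signed output speed = +6507.5898 rpm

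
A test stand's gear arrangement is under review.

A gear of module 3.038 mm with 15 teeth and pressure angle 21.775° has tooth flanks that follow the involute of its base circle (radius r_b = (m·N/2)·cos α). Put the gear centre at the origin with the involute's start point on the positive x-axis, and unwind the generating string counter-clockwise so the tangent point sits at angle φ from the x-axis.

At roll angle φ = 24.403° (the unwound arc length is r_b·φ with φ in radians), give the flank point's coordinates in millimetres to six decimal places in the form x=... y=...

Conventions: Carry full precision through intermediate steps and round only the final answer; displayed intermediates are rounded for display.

single-mesh involute tooth geometry (15T wheel at module 3.038)
pitch radius r_p = m·N/2 = 3.038·15/2 = 22.785000
base radius r_b = r_p·cos α = 22.785000·cos 21.775° = 21.159240
roll angle φ = 24.403° = 0.42591270 rad
x = r_b·(cos φ + φ·sin φ) = 22.992238
y = r_b·(sin φ − φ·cos φ) = 0.535109

x=22.992238 y=0.535109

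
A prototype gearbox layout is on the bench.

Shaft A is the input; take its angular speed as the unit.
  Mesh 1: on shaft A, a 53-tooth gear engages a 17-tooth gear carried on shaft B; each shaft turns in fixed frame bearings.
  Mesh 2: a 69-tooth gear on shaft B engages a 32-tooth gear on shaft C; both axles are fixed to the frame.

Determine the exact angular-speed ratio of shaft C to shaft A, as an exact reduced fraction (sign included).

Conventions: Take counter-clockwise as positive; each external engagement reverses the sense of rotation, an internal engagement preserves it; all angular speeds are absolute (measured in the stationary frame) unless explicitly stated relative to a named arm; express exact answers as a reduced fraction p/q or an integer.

class = fixed-axis compound train [2 meshes; 2 ratios multiply, 2 sense flips]
mesh 1 [53T→17T]: running ratio 53/17, sense −
mesh 2 [69T→32T]: running ratio 3657/544, sense +
ω_out/ω_in = 3657/544

3657/544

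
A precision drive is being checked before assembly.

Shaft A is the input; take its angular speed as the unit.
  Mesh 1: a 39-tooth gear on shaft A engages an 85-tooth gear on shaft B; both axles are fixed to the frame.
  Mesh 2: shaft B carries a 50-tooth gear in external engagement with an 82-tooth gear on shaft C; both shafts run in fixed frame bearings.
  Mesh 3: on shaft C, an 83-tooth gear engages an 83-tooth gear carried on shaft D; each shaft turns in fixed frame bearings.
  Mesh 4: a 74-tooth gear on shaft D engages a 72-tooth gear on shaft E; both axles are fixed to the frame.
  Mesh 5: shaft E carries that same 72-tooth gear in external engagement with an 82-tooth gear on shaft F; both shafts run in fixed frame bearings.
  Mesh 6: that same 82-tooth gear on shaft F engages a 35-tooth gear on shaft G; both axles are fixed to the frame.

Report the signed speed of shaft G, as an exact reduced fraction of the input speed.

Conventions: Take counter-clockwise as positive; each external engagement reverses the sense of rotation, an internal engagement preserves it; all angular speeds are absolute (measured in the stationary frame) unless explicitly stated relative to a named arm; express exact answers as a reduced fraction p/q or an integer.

2886/4879

6-mesh fixed-axis compound train (all bearings frame-fixed)
mesh 1 [39T→85T]: |ω|/ω_in = 1×39/85 = 39/85, sense flips to −
mesh 2 [50T→82T]: |ω|/ω_in = (39/85)×50/82 = 195/697, sense flips to +
mesh 3 [83T→83T]: |ω|/ω_in = (195/697)×83/83 = 195/697, sense flips to −
mesh 4 [74T→72T]: |ω|/ω_in = (195/697)×74/72 = 2405/8364, sense flips to +
mesh 5 [72T→82T]: |ω|/ω_in = (2405/8364)×72/82 = 7215/28577, sense flips to −
mesh 6 [82T→35T]: |ω|/ω_in = (7215/28577)×82/35 = 2886/4879, sense flips to +
signed output speed (× input speed) = 2886/4879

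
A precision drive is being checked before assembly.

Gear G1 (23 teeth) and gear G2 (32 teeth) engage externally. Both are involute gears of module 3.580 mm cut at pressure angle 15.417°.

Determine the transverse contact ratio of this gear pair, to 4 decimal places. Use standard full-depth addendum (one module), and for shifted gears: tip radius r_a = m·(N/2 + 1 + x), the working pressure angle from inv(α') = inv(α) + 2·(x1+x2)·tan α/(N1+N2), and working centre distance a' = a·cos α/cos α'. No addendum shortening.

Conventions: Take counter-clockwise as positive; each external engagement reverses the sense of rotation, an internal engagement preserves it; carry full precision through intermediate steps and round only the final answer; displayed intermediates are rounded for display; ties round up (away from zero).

1.8530

class = single-mesh tooth geometry [involute pair 23T × 32T, m = 3.580]
base radii: r_b1 = 39.688562, r_b2 = 55.218869
tip radii: r_a1 = 44.750000, r_a2 = 60.860000
no profile shift: α' = α, a' = a
action lengths: √(r_a1²−r_b1²) = 20.673184, √(r_a2²−r_b2²) = 25.589375
base pitch p_b = π·m·cos α = 10.842200
CR = (20.673184 + 25.589375 − 98.450000·sin 15.41700°)/10.842200 = 1.852982
contact ratio ≈ 1.8530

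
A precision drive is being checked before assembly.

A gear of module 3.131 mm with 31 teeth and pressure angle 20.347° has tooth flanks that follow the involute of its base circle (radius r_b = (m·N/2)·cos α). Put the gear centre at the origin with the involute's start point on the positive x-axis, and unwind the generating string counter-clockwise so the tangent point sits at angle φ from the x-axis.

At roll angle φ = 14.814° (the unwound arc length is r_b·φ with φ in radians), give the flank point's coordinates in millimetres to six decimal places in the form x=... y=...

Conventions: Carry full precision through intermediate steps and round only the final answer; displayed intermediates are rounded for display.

recognized (one wheel, involute flank): single-mesh tooth geometry, m = 3.131, N = 31
pitch radius r_p = m·N/2 = 3.131·31/2 = 48.530500
base radius r_b = r_p·cos α = 48.530500·cos 20.347° = 45.502392
roll angle φ = 14.814° = 0.25855308 rad
x = r_b·(cos φ + φ·sin φ) = 46.997979
y = r_b·(sin φ − φ·cos φ) = 0.260409

x=46.997979 y=0.260409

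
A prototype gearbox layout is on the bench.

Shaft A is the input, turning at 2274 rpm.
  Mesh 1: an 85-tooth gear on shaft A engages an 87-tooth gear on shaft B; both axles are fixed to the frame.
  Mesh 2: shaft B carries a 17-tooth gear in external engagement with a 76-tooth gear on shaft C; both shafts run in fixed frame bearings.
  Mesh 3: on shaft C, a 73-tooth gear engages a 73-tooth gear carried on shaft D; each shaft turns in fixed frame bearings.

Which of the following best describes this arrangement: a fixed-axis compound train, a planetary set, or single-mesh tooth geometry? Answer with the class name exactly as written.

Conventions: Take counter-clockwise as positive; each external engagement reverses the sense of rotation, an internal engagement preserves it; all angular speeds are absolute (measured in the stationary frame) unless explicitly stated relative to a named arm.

topology: fixed-axis compound train — 3 meshes, A→D
classification: fixed-axis compound train

fixed-axis compound train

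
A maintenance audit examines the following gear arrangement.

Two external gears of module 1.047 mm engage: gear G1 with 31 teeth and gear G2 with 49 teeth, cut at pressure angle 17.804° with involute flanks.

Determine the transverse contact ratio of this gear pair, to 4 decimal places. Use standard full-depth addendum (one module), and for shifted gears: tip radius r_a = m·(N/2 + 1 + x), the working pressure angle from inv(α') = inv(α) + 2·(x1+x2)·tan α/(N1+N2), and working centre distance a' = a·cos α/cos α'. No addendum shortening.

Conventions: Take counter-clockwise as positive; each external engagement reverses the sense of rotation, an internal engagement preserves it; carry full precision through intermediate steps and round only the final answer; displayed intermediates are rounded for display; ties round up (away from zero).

1.8223

class = single-mesh tooth geometry [involute pair 31T × 49T, m = 1.047]
base radii: r_b1 = 15.451285, r_b2 = 24.423000
tip radii: r_a1 = 17.275500, r_a2 = 26.698500
no profile shift: α' = α, a' = a
action lengths: √(r_a1²−r_b1²) = 7.726621, √(r_a2²−r_b2²) = 10.785499
base pitch p_b = π·m·cos α = 3.131719
CR = (7.726621 + 10.785499 − 41.880000·sin 17.80400°)/3.131719 = 1.822264
contact ratio ≈ 1.8223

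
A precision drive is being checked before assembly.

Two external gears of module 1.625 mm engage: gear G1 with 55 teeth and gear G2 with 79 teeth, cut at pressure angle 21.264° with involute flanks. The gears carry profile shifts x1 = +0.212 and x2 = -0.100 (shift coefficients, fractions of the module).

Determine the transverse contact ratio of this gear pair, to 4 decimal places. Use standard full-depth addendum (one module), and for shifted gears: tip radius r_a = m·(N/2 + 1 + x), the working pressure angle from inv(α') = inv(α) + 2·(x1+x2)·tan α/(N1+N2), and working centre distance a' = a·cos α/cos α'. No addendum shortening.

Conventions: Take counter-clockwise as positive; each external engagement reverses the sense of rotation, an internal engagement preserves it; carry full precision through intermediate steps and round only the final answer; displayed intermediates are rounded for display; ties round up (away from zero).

1.7040

recognized (one external pair, fixed centres): single-mesh tooth geometry, m = 1.625, N1 = 55, N2 = 79
base radii: r_b1 = 41.645143, r_b2 = 59.817569
tip radii: r_a1 = 46.657000, r_a2 = 65.650000
inv(α') = inv(21.264°) + 2·(+0.212-0.100)·tan α/(55+79) = 0.01868378  ⇒  α' = 21.50705°
a' = a·cos α / cos α' = 108.8750·cos 21.264°/cos 21.50705° = 109.056012
action lengths: √(r_a1²−r_b1²) = 21.037056, √(r_a2²−r_b2²) = 27.051450
base pitch p_b = π·m·cos α = 4.757530
CR = (21.037056 + 27.051450 − 109.056012·sin 21.50705°)/4.757530 = 1.704007
contact ratio ≈ 1.7040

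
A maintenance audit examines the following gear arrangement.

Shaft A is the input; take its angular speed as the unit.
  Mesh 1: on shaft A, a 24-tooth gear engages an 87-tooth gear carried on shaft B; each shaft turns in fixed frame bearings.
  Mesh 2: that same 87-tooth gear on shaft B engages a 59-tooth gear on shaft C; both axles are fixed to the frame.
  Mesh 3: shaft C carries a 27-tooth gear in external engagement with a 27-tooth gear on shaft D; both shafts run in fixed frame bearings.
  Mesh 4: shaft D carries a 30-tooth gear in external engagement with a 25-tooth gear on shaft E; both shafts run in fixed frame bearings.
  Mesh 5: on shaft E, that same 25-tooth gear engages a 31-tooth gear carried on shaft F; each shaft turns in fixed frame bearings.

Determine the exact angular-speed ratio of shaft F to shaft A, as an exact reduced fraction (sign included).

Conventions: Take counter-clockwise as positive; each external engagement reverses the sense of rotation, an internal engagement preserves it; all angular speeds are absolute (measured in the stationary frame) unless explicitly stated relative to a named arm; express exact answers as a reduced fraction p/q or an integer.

-720/1829

class = fixed-axis compound train [5 meshes; 5 ratios multiply, 5 sense flips]
mesh 1 [24T→87T]: running ratio 8/29, sense −
mesh 2 [87T→59T]: running ratio 24/59, sense +
mesh 3 [27T→27T]: running ratio 24/59, sense −
mesh 4 [30T→25T]: running ratio 144/295, sense +
mesh 5 [25T→31T]: running ratio 720/1829, sense −
ω_out/ω_in = -720/1829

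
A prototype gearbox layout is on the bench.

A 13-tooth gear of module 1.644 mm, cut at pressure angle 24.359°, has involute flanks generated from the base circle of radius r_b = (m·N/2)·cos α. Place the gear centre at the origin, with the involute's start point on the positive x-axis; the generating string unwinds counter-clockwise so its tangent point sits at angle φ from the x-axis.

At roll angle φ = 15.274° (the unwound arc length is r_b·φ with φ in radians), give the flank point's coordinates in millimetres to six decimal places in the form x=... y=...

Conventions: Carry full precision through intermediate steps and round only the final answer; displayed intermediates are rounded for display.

x=10.074503 y=0.061038

class = single-mesh tooth geometry [base-circle involute, m = 1.644, 13T]
pitch radius r_p = m·N/2 = 1.644·13/2 = 10.686000
base radius r_b = r_p·cos α = 10.686000·cos 24.359° = 9.734722
roll angle φ = 15.274° = 0.26658159 rad
x = r_b·(cos φ + φ·sin φ) = 10.074503
y = r_b·(sin φ − φ·cos φ) = 0.061038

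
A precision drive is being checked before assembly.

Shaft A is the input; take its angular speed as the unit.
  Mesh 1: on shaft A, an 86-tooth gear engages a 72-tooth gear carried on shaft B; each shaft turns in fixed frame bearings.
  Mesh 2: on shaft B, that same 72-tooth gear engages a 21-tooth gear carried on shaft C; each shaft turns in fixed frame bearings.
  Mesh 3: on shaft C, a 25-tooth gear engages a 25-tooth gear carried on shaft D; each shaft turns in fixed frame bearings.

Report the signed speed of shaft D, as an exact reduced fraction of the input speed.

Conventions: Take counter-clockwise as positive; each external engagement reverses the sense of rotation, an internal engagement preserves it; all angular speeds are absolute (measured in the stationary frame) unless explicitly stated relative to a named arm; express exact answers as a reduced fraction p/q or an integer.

-86/21

3-mesh fixed-axis compound train (all bearings frame-fixed)
mesh 1 [86T→72T]: |ω|/ω_in = 1×86/72 = 43/36, sense flips to −
mesh 2 [72T→21T]: |ω|/ω_in = (43/36)×72/21 = 86/21, sense flips to +
mesh 3 [25T→25T]: |ω|/ω_in = (86/21)×25/25 = 86/21, sense flips to −
signed output speed (× input speed) = -86/21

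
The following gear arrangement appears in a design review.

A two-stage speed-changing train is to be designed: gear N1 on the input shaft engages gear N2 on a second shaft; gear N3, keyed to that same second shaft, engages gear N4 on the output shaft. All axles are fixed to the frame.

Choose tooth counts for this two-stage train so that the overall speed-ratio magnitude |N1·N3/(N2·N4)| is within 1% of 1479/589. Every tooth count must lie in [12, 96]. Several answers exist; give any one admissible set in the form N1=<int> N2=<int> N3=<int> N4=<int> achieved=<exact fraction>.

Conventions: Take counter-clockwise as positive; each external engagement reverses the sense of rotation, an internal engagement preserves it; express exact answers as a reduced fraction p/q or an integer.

N1=17 N2=19 N3=87 N4=31 achieved=1479/589

design class (target 1479/589): fixed-axis compound train
target = 1479/589 in lowest terms: an exact hit needs N1·N3 = k·1479 and N2·N4 = k·589 for one integer k, every count in [12, 96]; additionally prefer no 1:1 stage (N1 ≠ N2, N3 ≠ N4)
k = 1: N1·N3 = 1479 = 17·87, N2·N4 = 589 = 19·31
achieved = 17·87/(19·31) = 1479/589; |achieved − target| = 0 ≤ 1479/58900 ✓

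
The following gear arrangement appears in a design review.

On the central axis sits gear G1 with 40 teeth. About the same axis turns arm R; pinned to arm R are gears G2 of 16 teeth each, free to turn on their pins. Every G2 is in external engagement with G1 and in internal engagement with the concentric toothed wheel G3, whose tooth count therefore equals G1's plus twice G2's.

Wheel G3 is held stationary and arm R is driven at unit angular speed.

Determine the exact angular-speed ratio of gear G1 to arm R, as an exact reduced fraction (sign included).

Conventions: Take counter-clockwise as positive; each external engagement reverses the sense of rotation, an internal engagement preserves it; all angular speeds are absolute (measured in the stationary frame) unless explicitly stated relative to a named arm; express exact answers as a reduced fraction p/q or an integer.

class = planetary set [G3 = 40+2·16 = 72; Willis about the carrier]
ring teeth: 40 + 2·16 = 72
40(ω_sun−ω_arm) = −72(ω_ring−ω_arm),  ω_ring = 0, ω_arm = 1
ω_sun = 1 − (72/40)(0−1) = 14/5
ω_out/ω_in = 14/5

14/5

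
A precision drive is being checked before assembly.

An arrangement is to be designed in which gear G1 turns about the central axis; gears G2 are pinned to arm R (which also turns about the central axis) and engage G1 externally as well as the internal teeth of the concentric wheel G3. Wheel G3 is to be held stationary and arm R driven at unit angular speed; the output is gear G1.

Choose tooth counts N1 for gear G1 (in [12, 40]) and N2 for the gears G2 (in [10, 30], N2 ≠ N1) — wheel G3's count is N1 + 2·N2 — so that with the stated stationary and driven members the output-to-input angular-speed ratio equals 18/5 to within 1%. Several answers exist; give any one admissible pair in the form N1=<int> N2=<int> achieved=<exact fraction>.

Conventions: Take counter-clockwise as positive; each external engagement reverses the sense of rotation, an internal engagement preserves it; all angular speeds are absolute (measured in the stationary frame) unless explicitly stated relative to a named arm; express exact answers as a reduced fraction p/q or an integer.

N1=15 N2=12 achieved=18/5

topology: planetary set — design target 18/5, arm = carrier (Willis)
Willis with ω_ring = 0: ω_sun/ω_arm = (N1+N3)/N1; set equal to 18/5  ⇒  N3/N1 = 18/5 − 1 = 13/5
N3 = N1 + 2·N2  ⇒  N2/N1 = (N3/N1 − 1)/2 = (13/5 − 1)/2 = 4/5
smallest multiple with N1 ≥ 12 and N2 ≥ 10: k = 3  ⇒  N1 = 3·5 = 15, N2 = 3·4 = 12 (N1 ≤ 40, N2 ≤ 30, N2 ≠ N1 ✓), N3 = 15 + 2·12 = 39
check: (N1+N3)/N1 with N1 = 15, N3 = 39 gives 18/5; |achieved − target| = 0 ≤ 9/250 ✓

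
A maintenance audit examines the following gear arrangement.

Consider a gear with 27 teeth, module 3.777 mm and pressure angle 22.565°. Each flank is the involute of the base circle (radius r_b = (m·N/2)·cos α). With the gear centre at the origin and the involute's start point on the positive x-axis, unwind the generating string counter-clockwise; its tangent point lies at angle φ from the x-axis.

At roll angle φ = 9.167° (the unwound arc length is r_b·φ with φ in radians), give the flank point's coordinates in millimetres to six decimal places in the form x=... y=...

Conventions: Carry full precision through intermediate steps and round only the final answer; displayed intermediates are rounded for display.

recognized (one wheel, involute flank): single-mesh tooth geometry, m = 3.777, N = 27
pitch radius r_p = m·N/2 = 3.777·27/2 = 50.989500
base radius r_b = r_p·cos α = 50.989500·cos 22.565° = 47.085989
roll angle φ = 9.167° = 0.15999433 rad
x = r_b·(cos φ + φ·sin φ) = 47.684795
y = r_b·(sin φ − φ·cos φ) = 0.064117

x=47.684795 y=0.064117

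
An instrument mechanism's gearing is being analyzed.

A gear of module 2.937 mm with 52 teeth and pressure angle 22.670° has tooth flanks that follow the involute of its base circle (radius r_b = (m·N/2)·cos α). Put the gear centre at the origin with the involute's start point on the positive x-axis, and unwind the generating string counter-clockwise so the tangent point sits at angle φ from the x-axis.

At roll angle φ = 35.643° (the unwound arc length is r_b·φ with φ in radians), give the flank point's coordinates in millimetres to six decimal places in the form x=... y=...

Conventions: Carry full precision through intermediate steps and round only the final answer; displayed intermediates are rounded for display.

x=82.805482 y=5.438628

single-mesh involute tooth geometry (52T wheel at module 2.937)
pitch radius r_p = m·N/2 = 2.937·52/2 = 76.362000
base radius r_b = r_p·cos α = 76.362000·cos 22.670° = 70.462274
roll angle φ = 35.643° = 0.62208771 rad
x = r_b·(cos φ + φ·sin φ) = 82.805482
y = r_b·(sin φ − φ·cos φ) = 5.438628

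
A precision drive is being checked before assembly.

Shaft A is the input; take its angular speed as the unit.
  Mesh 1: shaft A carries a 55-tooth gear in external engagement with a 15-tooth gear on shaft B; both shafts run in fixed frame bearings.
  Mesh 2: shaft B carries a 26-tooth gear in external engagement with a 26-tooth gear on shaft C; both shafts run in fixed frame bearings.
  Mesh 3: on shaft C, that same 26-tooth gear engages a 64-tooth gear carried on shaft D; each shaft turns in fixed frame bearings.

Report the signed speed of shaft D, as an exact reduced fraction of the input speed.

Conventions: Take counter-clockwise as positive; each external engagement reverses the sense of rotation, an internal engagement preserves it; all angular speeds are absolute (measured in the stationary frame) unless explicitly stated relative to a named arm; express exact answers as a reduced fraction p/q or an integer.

-143/96

3-mesh fixed-axis compound train (all bearings frame-fixed)
mesh 1 [55T→15T]: |ω|/ω_in = 1×55/15 = 11/3, sense flips to −
mesh 2 [26T→26T]: |ω|/ω_in = (11/3)×26/26 = 11/3, sense flips to +
mesh 3 [26T→64T]: |ω|/ω_in = (11/3)×26/64 = 143/96, sense flips to −
signed output speed (× input speed) = -143/96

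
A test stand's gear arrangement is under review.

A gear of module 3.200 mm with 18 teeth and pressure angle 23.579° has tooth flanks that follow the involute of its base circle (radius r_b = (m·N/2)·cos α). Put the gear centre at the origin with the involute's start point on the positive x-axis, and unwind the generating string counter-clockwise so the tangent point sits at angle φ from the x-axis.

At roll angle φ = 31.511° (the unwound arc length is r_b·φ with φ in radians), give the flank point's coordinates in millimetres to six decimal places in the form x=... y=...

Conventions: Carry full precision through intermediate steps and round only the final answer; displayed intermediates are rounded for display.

x=30.090540 y=1.419821

class = single-mesh tooth geometry [base-circle involute, m = 3.200, 18T]
pitch radius r_p = m·N/2 = 3.200·18/2 = 28.800000
base radius r_b = r_p·cos α = 28.800000·cos 23.579° = 26.395471
roll angle φ = 31.511° = 0.54997070 rad
x = r_b·(cos φ + φ·sin φ) = 30.090540
y = r_b·(sin φ − φ·cos φ) = 1.419821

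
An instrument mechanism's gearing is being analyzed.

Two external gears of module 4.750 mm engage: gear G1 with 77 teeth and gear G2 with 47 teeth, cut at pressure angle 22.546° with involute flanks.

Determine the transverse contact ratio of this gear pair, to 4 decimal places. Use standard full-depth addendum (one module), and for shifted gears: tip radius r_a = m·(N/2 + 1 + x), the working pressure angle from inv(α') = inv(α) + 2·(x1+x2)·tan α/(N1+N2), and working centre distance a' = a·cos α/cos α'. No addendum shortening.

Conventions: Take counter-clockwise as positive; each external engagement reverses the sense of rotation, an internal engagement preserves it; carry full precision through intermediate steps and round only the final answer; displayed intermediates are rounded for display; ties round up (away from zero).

class = single-mesh tooth geometry [involute pair 77T × 47T, m = 4.750]
base radii: r_b1 = 168.898229, r_b2 = 103.093724
tip radii: r_a1 = 187.625000, r_a2 = 116.375000
no profile shift: α' = α, a' = a
action lengths: √(r_a1²−r_b1²) = 81.710029, √(r_a2²−r_b2²) = 53.989116
base pitch p_b = π·m·cos α = 13.782063
CR = (81.710029 + 53.989116 − 294.500000·sin 22.54600°)/13.782063 = 1.652907
contact ratio ≈ 1.6529

1.6529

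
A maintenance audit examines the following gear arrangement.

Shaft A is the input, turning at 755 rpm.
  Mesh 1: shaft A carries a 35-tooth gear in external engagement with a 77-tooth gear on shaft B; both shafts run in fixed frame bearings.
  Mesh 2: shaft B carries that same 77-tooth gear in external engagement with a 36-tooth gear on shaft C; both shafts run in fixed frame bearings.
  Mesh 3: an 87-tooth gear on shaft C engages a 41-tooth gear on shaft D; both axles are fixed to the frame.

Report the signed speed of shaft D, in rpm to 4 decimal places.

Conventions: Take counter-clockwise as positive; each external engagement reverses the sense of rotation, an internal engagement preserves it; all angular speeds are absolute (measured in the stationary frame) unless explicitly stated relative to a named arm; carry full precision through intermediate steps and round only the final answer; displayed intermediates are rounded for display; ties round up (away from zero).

-1557.5711 rpm

recognized (4 fixed axles, 3 meshes): fixed-axis compound train
mesh 1 [35T→77T]: ω = 755.0000×35/77 = 343.1818 rpm, sense flips to −
mesh 2 [77T→36T]: ω = 343.1818×77/36 = 734.0278 rpm, sense flips to +
mesh 3 [87T→41T]: ω = 734.0278×87/41 = 1557.5711 rpm, sense flips to −
signed output speed = -1557.5711 rpm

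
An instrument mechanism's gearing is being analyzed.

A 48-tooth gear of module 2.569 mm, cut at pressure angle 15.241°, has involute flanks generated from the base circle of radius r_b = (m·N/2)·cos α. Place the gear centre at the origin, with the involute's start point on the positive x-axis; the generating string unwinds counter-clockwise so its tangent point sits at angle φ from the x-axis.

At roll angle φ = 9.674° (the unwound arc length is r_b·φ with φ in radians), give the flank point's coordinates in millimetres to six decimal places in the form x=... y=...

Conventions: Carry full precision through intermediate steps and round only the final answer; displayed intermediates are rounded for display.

x=60.329375 y=0.095173

recognized (one wheel, involute flank): single-mesh tooth geometry, m = 2.569, N = 48
pitch radius r_p = m·N/2 = 2.569·48/2 = 61.656000
base radius r_b = r_p·cos α = 61.656000·cos 15.241° = 59.487474
roll angle φ = 9.674° = 0.16884315 rad
x = r_b·(cos φ + φ·sin φ) = 60.329375
y = r_b·(sin φ − φ·cos φ) = 0.095173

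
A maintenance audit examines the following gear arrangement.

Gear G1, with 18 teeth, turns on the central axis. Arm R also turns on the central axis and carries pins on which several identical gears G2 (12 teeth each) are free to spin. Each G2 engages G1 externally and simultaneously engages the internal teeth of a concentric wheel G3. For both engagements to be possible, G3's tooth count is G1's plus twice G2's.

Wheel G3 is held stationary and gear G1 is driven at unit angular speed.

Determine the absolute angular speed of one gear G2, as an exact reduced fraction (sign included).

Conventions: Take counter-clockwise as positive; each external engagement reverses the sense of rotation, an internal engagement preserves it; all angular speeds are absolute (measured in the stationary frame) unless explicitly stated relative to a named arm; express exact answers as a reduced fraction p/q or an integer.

recognized (axles ride arm R): planetary set, 18/12/42 teeth
ring teeth: 18 + 2·12 = 42
18(ω_sun−ω_arm) = −42(ω_ring−ω_arm),  ω_ring = 0, ω_sun = 1
18(1−ω_arm) = −42(0−ω_arm)  ⇒  60·ω_arm = 18  ⇒  ω_arm = 3/10
sun–planet mesh: 18·(1−3/10) = −12·(ω_p−ω_arm)  ⇒  ω_p−ω_arm = -21/20
ω_p = 3/10 − 21/20 = -3/4
exact speed ratio = -3/4

-3/4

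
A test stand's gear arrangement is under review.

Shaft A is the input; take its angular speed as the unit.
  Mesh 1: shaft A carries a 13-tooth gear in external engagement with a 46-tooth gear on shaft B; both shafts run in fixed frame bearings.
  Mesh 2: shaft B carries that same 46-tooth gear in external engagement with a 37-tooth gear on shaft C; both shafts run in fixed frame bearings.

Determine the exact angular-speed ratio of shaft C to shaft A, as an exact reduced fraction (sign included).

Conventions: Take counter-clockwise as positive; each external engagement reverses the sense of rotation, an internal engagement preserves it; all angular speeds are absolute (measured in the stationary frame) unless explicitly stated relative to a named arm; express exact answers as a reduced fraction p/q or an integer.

13/37

class = fixed-axis compound train [2 meshes; 2 ratios multiply, 2 sense flips]
mesh 1 [13T→46T]: running ratio 13/46, sense −
mesh 2 [46T→37T]: running ratio 13/37, sense +
ω_out/ω_in = 13/37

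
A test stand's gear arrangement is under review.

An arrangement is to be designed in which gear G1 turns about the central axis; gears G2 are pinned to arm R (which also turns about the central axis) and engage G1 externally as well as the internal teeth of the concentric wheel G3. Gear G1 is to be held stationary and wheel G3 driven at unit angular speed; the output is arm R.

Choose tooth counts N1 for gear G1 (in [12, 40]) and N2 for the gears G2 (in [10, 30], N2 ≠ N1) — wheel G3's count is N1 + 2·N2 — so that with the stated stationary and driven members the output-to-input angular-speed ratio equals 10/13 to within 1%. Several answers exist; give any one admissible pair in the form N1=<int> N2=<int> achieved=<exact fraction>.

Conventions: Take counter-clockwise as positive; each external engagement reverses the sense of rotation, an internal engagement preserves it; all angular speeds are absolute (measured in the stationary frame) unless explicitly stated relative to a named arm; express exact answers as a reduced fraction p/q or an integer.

planetary set to be sized for 10/13 (Willis relation)
Willis with ω_sun = 0: ω_arm/ω_ring = N3/(N1+N3); set equal to 10/13  ⇒  N3/N1 = (10/13)/(1 − 10/13) = 10/3
N3 = N1 + 2·N2  ⇒  N2/N1 = (N3/N1 − 1)/2 = (10/3 − 1)/2 = 7/6
smallest multiple with N1 ≥ 12 and N2 ≥ 10: k = 2  ⇒  N1 = 2·6 = 12, N2 = 2·7 = 14 (N1 ≤ 40, N2 ≤ 30, N2 ≠ N1 ✓), N3 = 12 + 2·14 = 40
check: N3/(N1+N3) with N1 = 12, N3 = 40 gives 10/13; |achieved − target| = 0 ≤ 1/130 ✓

N1=12 N2=14 achieved=10/13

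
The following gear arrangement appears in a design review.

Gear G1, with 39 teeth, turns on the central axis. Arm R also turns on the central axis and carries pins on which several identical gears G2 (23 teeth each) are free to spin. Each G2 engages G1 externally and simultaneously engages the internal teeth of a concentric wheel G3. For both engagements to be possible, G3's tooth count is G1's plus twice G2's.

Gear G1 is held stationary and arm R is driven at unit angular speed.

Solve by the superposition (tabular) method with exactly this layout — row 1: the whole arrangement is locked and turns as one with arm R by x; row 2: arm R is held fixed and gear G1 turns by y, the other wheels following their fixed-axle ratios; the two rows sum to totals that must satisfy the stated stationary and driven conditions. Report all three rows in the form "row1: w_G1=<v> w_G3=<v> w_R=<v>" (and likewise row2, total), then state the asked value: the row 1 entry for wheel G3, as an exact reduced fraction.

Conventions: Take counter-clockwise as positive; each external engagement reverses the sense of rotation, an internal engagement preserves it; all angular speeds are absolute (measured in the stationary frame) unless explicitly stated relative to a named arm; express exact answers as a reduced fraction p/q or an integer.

recognized (axles ride arm R): planetary set, 39/23/85 teeth
row 1: whole set turns with the arm by x
row 2 — arm fixed, fixed-axis ratios: sun y, ring −(39/85)·y, arm 0
boundary: total ω_sun = x + y = 0 and total ω_arm = x = 1  ⇒  y = -1, x = 1
row 2 ring = −(39/85)·(-1) = 39/85
totals (row 1 + row 2): sun 1 + (-1) = 0, ring 1 + 39/85 = 124/85, arm 1 + 0 = 1
asked cell (row1, ring) = 1

row1: w_G1=1 w_G3=1 w_R=1
row2: w_G1=-1 w_G3=39/85 w_R=0
total: w_G1=0 w_G3=124/85 w_R=1
asked value: 1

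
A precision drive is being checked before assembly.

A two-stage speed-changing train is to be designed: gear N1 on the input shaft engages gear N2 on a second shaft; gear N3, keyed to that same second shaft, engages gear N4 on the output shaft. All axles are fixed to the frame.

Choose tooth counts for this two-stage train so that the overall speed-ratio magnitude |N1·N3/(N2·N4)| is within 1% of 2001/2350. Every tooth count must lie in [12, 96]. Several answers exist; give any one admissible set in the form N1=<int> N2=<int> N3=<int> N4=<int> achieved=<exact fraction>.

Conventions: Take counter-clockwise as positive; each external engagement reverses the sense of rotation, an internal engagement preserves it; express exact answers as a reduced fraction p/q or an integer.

design class (target 2001/2350): fixed-axis compound train
target = 2001/2350 in lowest terms: an exact hit needs N1·N3 = k·2001 and N2·N4 = k·2350 for one integer k, every count in [12, 96]; additionally prefer no 1:1 stage (N1 ≠ N2, N3 ≠ N4)
k = 1: N1·N3 = 2001 = 23·87, N2·N4 = 2350 = 25·94
achieved = 23·87/(25·94) = 2001/2350; |achieved − target| = 0 ≤ 2001/235000 ✓

N1=23 N2=25 N3=87 N4=94 achieved=2001/2350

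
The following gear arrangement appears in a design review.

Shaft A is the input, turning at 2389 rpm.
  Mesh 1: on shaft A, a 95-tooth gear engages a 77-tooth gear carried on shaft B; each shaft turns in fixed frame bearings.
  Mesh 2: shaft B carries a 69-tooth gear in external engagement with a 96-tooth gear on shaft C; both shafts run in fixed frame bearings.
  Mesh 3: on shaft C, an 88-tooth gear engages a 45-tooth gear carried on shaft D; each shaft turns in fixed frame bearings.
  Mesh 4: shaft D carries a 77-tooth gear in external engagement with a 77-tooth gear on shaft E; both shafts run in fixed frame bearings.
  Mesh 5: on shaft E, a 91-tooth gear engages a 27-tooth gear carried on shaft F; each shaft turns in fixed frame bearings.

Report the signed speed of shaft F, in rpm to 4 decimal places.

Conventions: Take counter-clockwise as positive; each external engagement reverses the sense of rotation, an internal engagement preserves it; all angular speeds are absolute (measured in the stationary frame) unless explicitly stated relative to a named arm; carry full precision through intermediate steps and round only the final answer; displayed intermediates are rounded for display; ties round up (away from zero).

-13962.8693 rpm

class = fixed-axis compound train [5 meshes; 5 ratios multiply, 5 sense flips]
mesh 1 [95T→77T]: ω = 2389.0000×95/77 = 2947.4675 rpm, sense flips to −
mesh 2 [69T→96T]: ω = 2947.4675×69/96 = 2118.4923 rpm, sense flips to +
mesh 3 [88T→45T]: ω = 2118.4923×88/45 = 4142.8294 rpm, sense flips to −
mesh 4 [77T→77T]: ω = 4142.8294×77/77 = 4142.8294 rpm, sense flips to +
mesh 5 [91T→27T]: ω = 4142.8294×91/27 = 13962.8693 rpm, sense flips to −
signed output speed = -13962.8693 rpm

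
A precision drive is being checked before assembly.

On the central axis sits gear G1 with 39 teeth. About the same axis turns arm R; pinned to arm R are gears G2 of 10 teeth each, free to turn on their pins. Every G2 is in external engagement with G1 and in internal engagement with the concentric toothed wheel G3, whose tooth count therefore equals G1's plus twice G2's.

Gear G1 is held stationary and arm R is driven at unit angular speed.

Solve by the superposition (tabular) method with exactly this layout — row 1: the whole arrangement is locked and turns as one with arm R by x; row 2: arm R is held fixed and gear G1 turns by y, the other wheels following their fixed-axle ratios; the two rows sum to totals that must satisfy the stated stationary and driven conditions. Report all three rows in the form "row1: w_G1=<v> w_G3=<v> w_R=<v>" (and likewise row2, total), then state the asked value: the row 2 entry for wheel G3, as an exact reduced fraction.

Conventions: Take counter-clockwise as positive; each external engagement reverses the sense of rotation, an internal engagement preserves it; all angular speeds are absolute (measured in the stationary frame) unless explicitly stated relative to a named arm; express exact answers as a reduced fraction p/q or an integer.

topology: planetary set — G1 39T / G2 10T / G3 59T, arm = carrier (Willis)
row 1: whole set turns with the arm by x
row 2 (arm held, sun turns y): ω_ring = −(39/59)·y, ω_arm = 0
boundary: total ω_sun = x + y = 0 and total ω_arm = x = 1  ⇒  y = -1, x = 1
row 2 ring = −(39/59)·(-1) = 39/59
totals (row 1 + row 2): sun 1 + (-1) = 0, ring 1 + 39/59 = 98/59, arm 1 + 0 = 1
asked cell (row2, ring) = 39/59

row1: w_G1=1 w_G3=1 w_R=1
row2: w_G1=-1 w_G3=39/59 w_R=0
total: w_G1=0 w_G3=98/59 w_R=1
asked value: 39/59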